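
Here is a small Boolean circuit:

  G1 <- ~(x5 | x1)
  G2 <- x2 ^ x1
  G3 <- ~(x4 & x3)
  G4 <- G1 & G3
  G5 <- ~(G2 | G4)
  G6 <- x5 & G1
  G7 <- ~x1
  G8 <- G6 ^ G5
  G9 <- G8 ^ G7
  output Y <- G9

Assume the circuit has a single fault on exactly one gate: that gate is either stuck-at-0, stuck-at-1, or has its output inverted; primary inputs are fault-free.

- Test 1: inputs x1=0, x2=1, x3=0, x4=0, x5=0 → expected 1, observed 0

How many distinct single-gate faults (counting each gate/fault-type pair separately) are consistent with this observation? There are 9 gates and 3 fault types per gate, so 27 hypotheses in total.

Fault-free: G1=1, G2=1, G3=1, G4=1, G5=0, G6=0, G7=1, G8=0, G9=1 → 1. Observed 0.
  G1: none of the 3 fault types match ✗
  G2: none of the 3 fault types match ✗
  G3: none of the 3 fault types match ✗
  G4: none of the 3 fault types match ✗
  G5: stuck-at-1, inverted output ✓; others ✗
  G6: stuck-at-1, inverted output ✓; others ✗
  G7: stuck-at-0, inverted output ✓; others ✗
  G8: stuck-at-1, inverted output ✓; others ✗
  G9: stuck-at-0, inverted output ✓; others ✗
Consistent faults: {G5 stuck-at-1, G5 inverted output, G6 stuck-at-1, G6 inverted output, G7 stuck-at-0, G7 inverted output, G8 stuck-at-1, G8 inverted output, G9 stuck-at-0, G9 inverted output} — 10 in all.

10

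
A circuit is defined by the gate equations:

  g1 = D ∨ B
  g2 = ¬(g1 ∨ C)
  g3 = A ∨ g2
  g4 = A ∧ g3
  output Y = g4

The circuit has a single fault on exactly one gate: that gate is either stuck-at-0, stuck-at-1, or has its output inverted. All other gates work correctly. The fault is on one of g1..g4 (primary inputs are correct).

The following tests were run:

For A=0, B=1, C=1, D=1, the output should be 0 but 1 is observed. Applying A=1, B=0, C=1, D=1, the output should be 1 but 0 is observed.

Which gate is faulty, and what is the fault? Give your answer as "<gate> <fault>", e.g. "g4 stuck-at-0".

Fault-free values for test 1 (A=0, B=1, C=1, D=1): g1=1, g2=0, g3=0, g4=0, giving Y=0. Observed 1.
Test 1: faults giving observed 1 are {g4 stuck-at-1, g4 inverted output}.
Test 2 (A=1, B=0, C=1, D=1): fault-free g1=1, g2=0, g3=1, g4=1 → 1; observed 0. Eliminates g4 stuck-at-1.
Only g4 inverted output is consistent with every test.

g4 inverted output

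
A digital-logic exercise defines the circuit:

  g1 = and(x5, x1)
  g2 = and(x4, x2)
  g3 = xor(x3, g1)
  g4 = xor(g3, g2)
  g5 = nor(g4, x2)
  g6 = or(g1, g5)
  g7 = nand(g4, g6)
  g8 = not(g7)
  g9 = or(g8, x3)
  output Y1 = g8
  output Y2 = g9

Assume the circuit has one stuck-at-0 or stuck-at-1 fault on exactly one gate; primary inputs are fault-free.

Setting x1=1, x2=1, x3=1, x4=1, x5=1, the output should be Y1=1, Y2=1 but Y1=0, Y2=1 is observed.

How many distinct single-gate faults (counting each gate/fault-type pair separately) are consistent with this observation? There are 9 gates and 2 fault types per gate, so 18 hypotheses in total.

Fault-free: g1=1, g2=1, g3=0, g4=1, g5=0, g6=1, g7=0, g8=1, g9=1 → Y1=1, Y2=1. Observed Y1=0, Y2=1.
  g1: stuck-at-0 ✓; others ✗
  g2: stuck-at-0 ✓; others ✗
  g3: stuck-at-1 ✓; others ✗
  g4: stuck-at-0 ✓; others ✗
  g5: none of the 2 fault types match ✗
  g6: stuck-at-0 ✓; others ✗
  g7: stuck-at-1 ✓; others ✗
  g8: stuck-at-0 ✓; others ✗
  g9: none of the 2 fault types match ✗
Consistent faults: {g1 stuck-at-0, g2 stuck-at-0, g3 stuck-at-1, g4 stuck-at-0, g6 stuck-at-0, g7 stuck-at-1, g8 stuck-at-0} — 7 in all.

7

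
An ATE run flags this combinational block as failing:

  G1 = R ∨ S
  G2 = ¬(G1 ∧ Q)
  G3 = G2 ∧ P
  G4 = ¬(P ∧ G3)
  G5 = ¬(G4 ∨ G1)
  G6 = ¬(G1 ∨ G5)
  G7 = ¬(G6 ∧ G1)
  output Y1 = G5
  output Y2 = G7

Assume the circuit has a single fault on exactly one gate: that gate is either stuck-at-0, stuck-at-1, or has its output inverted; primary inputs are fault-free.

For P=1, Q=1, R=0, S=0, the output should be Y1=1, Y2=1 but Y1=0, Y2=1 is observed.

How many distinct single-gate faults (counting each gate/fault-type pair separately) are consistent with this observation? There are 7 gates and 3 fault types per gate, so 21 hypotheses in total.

Fault-free: G1=0, G2=1, G3=1, G4=0, G5=1, G6=0, G7=1 → Y1=1, Y2=1. Observed Y1=0, Y2=1.
  G1: stuck-at-1, inverted output ✓; others ✗
  G2: stuck-at-0, inverted output ✓; others ✗
  G3: stuck-at-0, inverted output ✓; others ✗
  G4: stuck-at-1, inverted output ✓; others ✗
  G5: stuck-at-0, inverted output ✓; others ✗
  G6: none of the 3 fault types match ✗
  G7: none of the 3 fault types match ✗
Consistent faults: {G1 stuck-at-1, G1 inverted output, G2 stuck-at-0, G2 inverted output, G3 stuck-at-0, G3 inverted output, G4 stuck-at-1, G4 inverted output, G5 stuck-at-0, G5 inverted output} — 10 in all.

10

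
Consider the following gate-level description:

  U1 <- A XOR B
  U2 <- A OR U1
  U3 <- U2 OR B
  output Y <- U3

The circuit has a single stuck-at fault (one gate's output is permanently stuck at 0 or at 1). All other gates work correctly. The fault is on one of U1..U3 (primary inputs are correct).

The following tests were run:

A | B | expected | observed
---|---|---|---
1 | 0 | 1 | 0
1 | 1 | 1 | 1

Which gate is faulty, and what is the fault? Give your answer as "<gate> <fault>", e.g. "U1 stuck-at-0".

Fault-free values for test 1 (A=1, B=0): U1=1, U2=1, U3=1, giving Y=1. Observed 0.
Test 1: faults giving observed 0 are {U2 stuck-at-0, U3 stuck-at-0}.
Test 2 (A=1, B=1): fault-free U1=0, U2=1, U3=1 → 1; observed 1. Eliminates U3 stuck-at-0.
Only U2 stuck-at-0 is consistent with every test.

U2 stuck-at-0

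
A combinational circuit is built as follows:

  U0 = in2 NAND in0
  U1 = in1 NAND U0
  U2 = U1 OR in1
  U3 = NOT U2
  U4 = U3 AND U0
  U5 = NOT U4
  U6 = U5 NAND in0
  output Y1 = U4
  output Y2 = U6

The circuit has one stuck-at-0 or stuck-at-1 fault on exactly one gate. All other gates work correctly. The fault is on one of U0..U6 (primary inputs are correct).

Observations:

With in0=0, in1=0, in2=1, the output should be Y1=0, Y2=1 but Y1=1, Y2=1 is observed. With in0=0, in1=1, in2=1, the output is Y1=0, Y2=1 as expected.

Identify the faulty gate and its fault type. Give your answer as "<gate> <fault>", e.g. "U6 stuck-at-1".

U1 stuck-at-0

Fault-free values for test 1 (in0=0, in1=0, in2=1): U0=1, U1=1, U2=1, U3=0, U4=0, U5=1, U6=1, giving Y1=0, Y2=1. Observed Y1=1, Y2=1.
Test 1: faults giving observed Y1=1, Y2=1 are {U1 stuck-at-0, U2 stuck-at-0, U3 stuck-at-1, U4 stuck-at-1}.
Test 2 (in0=0, in1=1, in2=1): fault-free U0=1, U1=0, U2=1, U3=0, U4=0, U5=1, U6=1 → Y1=0, Y2=1; observed Y1=0, Y2=1. Eliminates U2 stuck-at-0, U3 stuck-at-1, U4 stuck-at-1.
Only U1 stuck-at-0 is consistent with every test.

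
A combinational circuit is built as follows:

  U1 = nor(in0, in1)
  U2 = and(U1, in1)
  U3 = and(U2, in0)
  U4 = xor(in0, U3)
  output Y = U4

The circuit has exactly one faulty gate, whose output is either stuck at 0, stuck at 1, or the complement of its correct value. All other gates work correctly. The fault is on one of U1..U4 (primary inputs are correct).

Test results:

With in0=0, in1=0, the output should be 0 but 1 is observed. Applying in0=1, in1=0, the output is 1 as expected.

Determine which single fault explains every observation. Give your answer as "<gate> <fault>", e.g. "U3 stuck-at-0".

U4 stuck-at-1

Fault-free values for test 1 (in0=0, in1=0): U1=1, U2=0, U3=0, U4=0, giving Y=0. Observed 1.
Test 1: faults giving observed 1 are {U3 stuck-at-1, U3 inverted output, U4 stuck-at-1, U4 inverted output}.
Test 2 (in0=1, in1=0): fault-free U1=0, U2=0, U3=0, U4=1 → 1; observed 1. Eliminates U3 stuck-at-1, U3 inverted output, U4 inverted output.
Only U4 stuck-at-1 is consistent with every test.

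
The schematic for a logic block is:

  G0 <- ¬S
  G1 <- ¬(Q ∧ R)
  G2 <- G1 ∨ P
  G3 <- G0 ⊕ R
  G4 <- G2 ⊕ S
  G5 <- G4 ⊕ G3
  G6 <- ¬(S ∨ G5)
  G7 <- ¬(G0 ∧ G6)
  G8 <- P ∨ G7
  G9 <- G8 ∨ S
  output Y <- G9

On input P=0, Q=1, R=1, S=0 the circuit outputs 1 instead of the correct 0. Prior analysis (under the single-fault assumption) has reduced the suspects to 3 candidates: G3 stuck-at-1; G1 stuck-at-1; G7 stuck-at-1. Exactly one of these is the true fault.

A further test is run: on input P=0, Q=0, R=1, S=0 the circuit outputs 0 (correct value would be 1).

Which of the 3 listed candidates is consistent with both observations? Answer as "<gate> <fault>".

Evaluate each candidate on input P=0, Q=0, R=1, S=0:
  G3 stuck-at-1: G0=1, G1=1, G2=1, G3=1 [stuck-at-1], G4=1, G5=0, G6=1, G7=0, G8=0, G9=0 → 0 — matches
  G1 stuck-at-1: G0=1, G1=1 [stuck-at-1], G2=1, G3=0, G4=1, G5=1, G6=0, G7=1, G8=1, G9=1 → 1 — eliminated
  G7 stuck-at-1: G0=1, G1=1, G2=1, G3=0, G4=1, G5=1, G6=0, G7=1 [stuck-at-1], G8=1, G9=1 → 1 — eliminated
Only G3 stuck-at-1 reproduces the observed 0.

G3 stuck-at-1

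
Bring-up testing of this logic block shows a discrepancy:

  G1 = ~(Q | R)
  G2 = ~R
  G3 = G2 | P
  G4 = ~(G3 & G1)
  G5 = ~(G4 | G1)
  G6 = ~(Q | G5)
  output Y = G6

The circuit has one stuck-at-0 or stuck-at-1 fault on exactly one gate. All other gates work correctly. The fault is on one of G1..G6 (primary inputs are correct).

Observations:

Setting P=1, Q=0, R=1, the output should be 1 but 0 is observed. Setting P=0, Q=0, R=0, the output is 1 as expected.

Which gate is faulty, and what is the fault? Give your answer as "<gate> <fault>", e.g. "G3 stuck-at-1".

G4 stuck-at-0

Fault-free values for test 1 (P=1, Q=0, R=1): G1=0, G2=0, G3=1, G4=1, G5=0, G6=1, giving Y=1. Observed 0.
Test 1: faults giving observed 0 are {G4 stuck-at-0, G5 stuck-at-1, G6 stuck-at-0}.
Test 2 (P=0, Q=0, R=0): fault-free G1=1, G2=1, G3=1, G4=0, G5=0, G6=1 → 1; observed 1. Eliminates G5 stuck-at-1, G6 stuck-at-0.
Only G4 stuck-at-0 is consistent with every test.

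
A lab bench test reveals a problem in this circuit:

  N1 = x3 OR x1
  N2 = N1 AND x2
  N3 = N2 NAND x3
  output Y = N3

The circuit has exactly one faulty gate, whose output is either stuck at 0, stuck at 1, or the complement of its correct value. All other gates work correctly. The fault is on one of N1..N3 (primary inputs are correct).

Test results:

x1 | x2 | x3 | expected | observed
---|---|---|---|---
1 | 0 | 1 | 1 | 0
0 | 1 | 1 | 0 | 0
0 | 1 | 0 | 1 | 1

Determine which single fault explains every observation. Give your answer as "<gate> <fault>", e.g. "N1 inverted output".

Fault-free values for test 1 (x1=1, x2=0, x3=1): N1=1, N2=0, N3=1, giving Y=1. Observed 0.
Test 1: faults giving observed 0 are {N2 stuck-at-1, N2 inverted output, N3 stuck-at-0, N3 inverted output}.
Test 2 (x1=0, x2=1, x3=1): fault-free N1=1, N2=1, N3=0 → 0; observed 0. Eliminates N2 inverted output, N3 inverted output.
Test 3 (x1=0, x2=1, x3=0): fault-free N1=0, N2=0, N3=1 → 1; observed 1. Eliminates N3 stuck-at-0.
Only N2 stuck-at-1 is consistent with every test.

N2 stuck-at-1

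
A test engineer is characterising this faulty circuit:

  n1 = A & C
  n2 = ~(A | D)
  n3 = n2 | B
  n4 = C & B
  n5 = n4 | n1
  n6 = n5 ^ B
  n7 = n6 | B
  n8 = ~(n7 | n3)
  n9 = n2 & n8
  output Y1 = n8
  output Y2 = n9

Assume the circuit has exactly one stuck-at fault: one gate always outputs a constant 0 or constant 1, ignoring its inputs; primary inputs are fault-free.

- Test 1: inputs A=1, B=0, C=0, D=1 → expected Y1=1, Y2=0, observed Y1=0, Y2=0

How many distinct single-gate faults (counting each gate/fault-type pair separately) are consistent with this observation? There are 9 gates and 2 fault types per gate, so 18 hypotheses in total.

8

Fault-free: n1=0, n2=0, n3=0, n4=0, n5=0, n6=0, n7=0, n8=1, n9=0 → Y1=1, Y2=0. Observed Y1=0, Y2=0.
  n1: stuck-at-1 ✓; others ✗
  n2: stuck-at-1 ✓; others ✗
  n3: stuck-at-1 ✓; others ✗
  n4: stuck-at-1 ✓; others ✗
  n5: stuck-at-1 ✓; others ✗
  n6: stuck-at-1 ✓; others ✗
  n7: stuck-at-1 ✓; others ✗
  n8: stuck-at-0 ✓; others ✗
  n9: none of the 2 fault types match ✗
Consistent faults: {n1 stuck-at-1, n2 stuck-at-1, n3 stuck-at-1, n4 stuck-at-1, n5 stuck-at-1, n6 stuck-at-1, n7 stuck-at-1, n8 stuck-at-0} — 8 in all.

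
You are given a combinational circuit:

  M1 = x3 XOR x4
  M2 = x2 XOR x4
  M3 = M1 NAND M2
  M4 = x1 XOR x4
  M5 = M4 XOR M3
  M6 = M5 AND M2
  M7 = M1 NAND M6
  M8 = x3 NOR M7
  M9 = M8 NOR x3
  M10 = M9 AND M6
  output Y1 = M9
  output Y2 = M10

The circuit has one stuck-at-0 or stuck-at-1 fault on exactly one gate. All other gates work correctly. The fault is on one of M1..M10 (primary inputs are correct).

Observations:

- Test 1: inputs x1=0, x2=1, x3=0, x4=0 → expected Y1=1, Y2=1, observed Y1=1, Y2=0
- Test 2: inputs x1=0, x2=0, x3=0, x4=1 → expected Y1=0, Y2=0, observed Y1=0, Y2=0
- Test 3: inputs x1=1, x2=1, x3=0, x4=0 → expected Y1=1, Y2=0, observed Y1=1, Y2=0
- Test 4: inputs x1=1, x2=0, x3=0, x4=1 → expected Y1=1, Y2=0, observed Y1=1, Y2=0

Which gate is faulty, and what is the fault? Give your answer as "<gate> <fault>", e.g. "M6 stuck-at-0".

M10 stuck-at-0

Fault-free values for test 1 (x1=0, x2=1, x3=0, x4=0): M1=0, M2=1, M3=1, M4=0, M5=1, M6=1, M7=1, M8=0, M9=1, M10=1, giving Y1=1, Y2=1. Observed Y1=1, Y2=0.
Test 1: faults giving observed Y1=1, Y2=0 are {M1 stuck-at-1, M2 stuck-at-0, M3 stuck-at-0, M4 stuck-at-1, M5 stuck-at-0, M6 stuck-at-0, M10 stuck-at-0}.
Test 2 (x1=0, x2=0, x3=0, x4=1): fault-free M1=1, M2=1, M3=0, M4=1, M5=1, M6=1, M7=0, M8=1, M9=0, M10=0 → Y1=0, Y2=0; observed Y1=0, Y2=0. Eliminates M2 stuck-at-0, M5 stuck-at-0, M6 stuck-at-0.
Test 3 (x1=1, x2=1, x3=0, x4=0): fault-free M1=0, M2=1, M3=1, M4=1, M5=0, M6=0, M7=1, M8=0, M9=1, M10=0 → Y1=1, Y2=0; observed Y1=1, Y2=0. Eliminates M1 stuck-at-1, M3 stuck-at-0.
Test 4 (x1=1, x2=0, x3=0, x4=1): fault-free M1=1, M2=1, M3=0, M4=0, M5=0, M6=0, M7=1, M8=0, M9=1, M10=0 → Y1=1, Y2=0; observed Y1=1, Y2=0. Eliminates M4 stuck-at-1.
Only M10 stuck-at-0 is consistent with every test.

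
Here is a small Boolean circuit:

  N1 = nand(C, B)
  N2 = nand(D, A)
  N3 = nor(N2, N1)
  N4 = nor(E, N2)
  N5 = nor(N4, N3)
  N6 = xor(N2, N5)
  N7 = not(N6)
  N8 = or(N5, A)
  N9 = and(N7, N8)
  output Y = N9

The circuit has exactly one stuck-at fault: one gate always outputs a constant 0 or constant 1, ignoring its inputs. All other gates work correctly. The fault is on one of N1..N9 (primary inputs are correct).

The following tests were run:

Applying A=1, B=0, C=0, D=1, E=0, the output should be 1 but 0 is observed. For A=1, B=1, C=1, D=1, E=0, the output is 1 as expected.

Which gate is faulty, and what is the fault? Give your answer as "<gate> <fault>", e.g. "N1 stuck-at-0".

N4 stuck-at-0

Fault-free values for test 1 (A=1, B=0, C=0, D=1, E=0): N1=1, N2=0, N3=0, N4=1, N5=0, N6=0, N7=1, N8=1, N9=1, giving Y=1. Observed 0.
Test 1: faults giving observed 0 are {N4 stuck-at-0, N5 stuck-at-1, N6 stuck-at-1, N7 stuck-at-0, N8 stuck-at-0, N9 stuck-at-0}.
Test 2 (A=1, B=1, C=1, D=1, E=0): fault-free N1=0, N2=0, N3=1, N4=1, N5=0, N6=0, N7=1, N8=1, N9=1 → 1; observed 1. Eliminates N5 stuck-at-1, N6 stuck-at-1, N7 stuck-at-0, N8 stuck-at-0, N9 stuck-at-0.
Only N4 stuck-at-0 is consistent with every test.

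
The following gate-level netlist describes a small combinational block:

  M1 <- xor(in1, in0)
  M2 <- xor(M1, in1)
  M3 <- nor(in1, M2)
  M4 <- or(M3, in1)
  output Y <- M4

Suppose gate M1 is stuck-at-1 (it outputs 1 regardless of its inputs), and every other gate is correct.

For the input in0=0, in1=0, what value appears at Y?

Propagate with M1 forced: M1=1 [stuck-at-1], M2=1, M3=0, M4=0.
So Y = 0. (Without the fault it would be 1.)

0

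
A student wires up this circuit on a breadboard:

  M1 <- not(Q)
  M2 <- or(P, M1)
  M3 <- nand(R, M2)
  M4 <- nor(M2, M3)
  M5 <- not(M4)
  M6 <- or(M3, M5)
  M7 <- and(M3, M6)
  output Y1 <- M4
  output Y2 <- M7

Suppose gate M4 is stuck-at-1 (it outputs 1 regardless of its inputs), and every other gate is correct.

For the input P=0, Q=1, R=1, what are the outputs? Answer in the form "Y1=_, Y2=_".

Propagate with M4 forced: M1=0, M2=0, M3=1, M4=1 [stuck-at-1], M5=0, M6=1, M7=1.
So the outputs are Y1=1, Y2=1. (Without the fault they would be Y1=0, Y2=1.)

Y1=1, Y2=1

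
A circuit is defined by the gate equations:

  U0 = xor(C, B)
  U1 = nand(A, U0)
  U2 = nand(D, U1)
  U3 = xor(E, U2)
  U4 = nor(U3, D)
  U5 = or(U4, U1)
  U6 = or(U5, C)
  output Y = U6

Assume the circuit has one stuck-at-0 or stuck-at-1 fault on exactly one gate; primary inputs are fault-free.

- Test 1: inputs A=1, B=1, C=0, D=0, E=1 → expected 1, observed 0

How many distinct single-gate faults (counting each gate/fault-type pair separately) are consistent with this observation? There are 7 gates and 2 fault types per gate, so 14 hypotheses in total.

5

Fault-free: U0=1, U1=0, U2=1, U3=0, U4=1, U5=1, U6=1 → 1. Observed 0.
  U0 stuck-at-0: output 1 ✗
  U0 stuck-at-1: output 1 ✗
  U1 stuck-at-0: output 1 ✗
  U1 stuck-at-1: output 1 ✗
  U2 stuck-at-0: output 0 ✓
  U2 stuck-at-1: output 1 ✗
  U3 stuck-at-0: output 1 ✗
  U3 stuck-at-1: output 0 ✓
  U4 stuck-at-0: output 0 ✓
  U4 stuck-at-1: output 1 ✗
  U5 stuck-at-0: output 0 ✓
  U5 stuck-at-1: output 1 ✗
  U6 stuck-at-0: output 0 ✓
  U6 stuck-at-1: output 1 ✗
Consistent faults: {U2 stuck-at-0, U3 stuck-at-1, U4 stuck-at-0, U5 stuck-at-0, U6 stuck-at-0} — 5 in all.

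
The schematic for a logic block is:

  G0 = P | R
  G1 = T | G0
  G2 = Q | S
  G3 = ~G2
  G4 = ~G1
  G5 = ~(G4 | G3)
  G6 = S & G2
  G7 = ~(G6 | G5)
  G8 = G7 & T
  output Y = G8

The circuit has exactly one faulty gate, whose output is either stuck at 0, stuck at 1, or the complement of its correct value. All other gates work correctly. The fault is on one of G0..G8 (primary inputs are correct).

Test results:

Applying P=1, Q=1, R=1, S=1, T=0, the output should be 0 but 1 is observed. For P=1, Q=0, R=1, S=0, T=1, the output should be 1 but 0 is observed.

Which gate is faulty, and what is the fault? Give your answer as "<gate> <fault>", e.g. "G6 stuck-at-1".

Fault-free values for test 1 (P=1, Q=1, R=1, S=1, T=0): G0=1, G1=1, G2=1, G3=0, G4=0, G5=1, G6=1, G7=0, G8=0, giving Y=0. Observed 1.
Test 1: faults giving observed 1 are {G8 stuck-at-1, G8 inverted output}.
Test 2 (P=1, Q=0, R=1, S=0, T=1): fault-free G0=1, G1=1, G2=0, G3=1, G4=0, G5=0, G6=0, G7=1, G8=1 → 1; observed 0. Eliminates G8 stuck-at-1.
Only G8 inverted output is consistent with every test.

G8 inverted output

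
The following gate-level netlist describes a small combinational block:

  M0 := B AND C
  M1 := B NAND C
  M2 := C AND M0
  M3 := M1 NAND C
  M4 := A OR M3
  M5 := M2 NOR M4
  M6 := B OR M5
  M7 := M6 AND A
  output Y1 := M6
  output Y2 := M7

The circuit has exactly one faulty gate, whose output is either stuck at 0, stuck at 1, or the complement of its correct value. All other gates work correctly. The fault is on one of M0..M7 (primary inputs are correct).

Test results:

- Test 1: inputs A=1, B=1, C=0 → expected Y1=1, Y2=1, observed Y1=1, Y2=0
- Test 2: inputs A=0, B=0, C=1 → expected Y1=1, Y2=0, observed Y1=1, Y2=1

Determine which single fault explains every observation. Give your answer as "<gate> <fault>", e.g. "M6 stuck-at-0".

Fault-free values for test 1 (A=1, B=1, C=0): M0=0, M1=1, M2=0, M3=1, M4=1, M5=0, M6=1, M7=1, giving Y1=1, Y2=1. Observed Y1=1, Y2=0.
Test 1: faults giving observed Y1=1, Y2=0 are {M7 stuck-at-0, M7 inverted output}.
Test 2 (A=0, B=0, C=1): fault-free M0=0, M1=1, M2=0, M3=0, M4=0, M5=1, M6=1, M7=0 → Y1=1, Y2=0; observed Y1=1, Y2=1. Eliminates M7 stuck-at-0.
Only M7 inverted output is consistent with every test.

M7 inverted output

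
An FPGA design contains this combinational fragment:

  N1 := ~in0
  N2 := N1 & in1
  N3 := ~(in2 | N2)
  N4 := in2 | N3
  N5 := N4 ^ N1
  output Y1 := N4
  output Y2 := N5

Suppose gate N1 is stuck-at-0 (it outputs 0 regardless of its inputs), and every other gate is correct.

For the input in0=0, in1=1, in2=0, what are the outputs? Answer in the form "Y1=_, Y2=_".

Y1=1, Y2=1

Propagate with N1 forced: N1=0 [stuck-at-0], N2=0, N3=1, N4=1, N5=1.
So the outputs are Y1=1, Y2=1. (Without the fault they would be Y1=0, Y2=1.)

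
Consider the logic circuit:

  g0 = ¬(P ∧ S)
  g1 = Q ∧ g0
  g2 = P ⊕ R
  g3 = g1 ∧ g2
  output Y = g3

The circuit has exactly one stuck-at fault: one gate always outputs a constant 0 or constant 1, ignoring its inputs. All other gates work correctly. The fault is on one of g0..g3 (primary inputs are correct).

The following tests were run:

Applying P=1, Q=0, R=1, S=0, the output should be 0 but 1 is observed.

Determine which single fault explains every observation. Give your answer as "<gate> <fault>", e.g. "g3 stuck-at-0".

g3 stuck-at-1

Fault-free values for test 1 (P=1, Q=0, R=1, S=0): g0=1, g1=0, g2=0, g3=0, giving Y=0. Observed 1.
Test 1: faults giving observed 1 are {g3 stuck-at-1}.
Only g3 stuck-at-1 is consistent with every test.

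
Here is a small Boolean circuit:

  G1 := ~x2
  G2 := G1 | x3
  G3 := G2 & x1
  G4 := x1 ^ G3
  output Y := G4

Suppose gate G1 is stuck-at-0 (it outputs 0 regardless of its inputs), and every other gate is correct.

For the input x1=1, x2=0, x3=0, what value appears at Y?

1

Propagate with G1 forced: G1=0 [stuck-at-0], G2=0, G3=0, G4=1.
So Y = 1. (Without the fault it would be 0.)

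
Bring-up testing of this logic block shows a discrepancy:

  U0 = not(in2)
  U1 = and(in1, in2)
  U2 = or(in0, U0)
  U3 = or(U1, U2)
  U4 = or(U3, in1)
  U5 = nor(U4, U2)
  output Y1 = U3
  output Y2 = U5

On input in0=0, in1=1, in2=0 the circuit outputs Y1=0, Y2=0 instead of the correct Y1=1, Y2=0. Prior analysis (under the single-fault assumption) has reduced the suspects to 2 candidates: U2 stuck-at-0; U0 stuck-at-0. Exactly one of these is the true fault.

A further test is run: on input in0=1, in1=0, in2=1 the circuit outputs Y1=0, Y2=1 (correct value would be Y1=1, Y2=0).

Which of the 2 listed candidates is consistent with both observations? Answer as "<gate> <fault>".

Evaluate each candidate on input in0=1, in1=0, in2=1:
  U2 stuck-at-0: U0=0, U1=0, U2=0 [stuck-at-0], U3=0, U4=0, U5=1 → Y1=0, Y2=1 — matches
  U0 stuck-at-0: U0=0 [stuck-at-0], U1=0, U2=1, U3=1, U4=1, U5=0 → Y1=1, Y2=0 — eliminated
Only U2 stuck-at-0 reproduces the observed Y1=0, Y2=1.

U2 stuck-at-0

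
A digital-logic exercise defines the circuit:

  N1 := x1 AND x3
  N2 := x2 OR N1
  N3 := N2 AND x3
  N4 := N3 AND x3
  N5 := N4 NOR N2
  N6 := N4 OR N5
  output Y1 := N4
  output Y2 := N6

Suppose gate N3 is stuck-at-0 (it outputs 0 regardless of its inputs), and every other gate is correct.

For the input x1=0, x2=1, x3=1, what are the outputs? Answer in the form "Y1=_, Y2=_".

Propagate with N3 forced: N1=0, N2=1, N3=0 [stuck-at-0], N4=0, N5=0, N6=0.
So the outputs are Y1=0, Y2=0. (Without the fault they would be Y1=1, Y2=1.)

Y1=0, Y2=0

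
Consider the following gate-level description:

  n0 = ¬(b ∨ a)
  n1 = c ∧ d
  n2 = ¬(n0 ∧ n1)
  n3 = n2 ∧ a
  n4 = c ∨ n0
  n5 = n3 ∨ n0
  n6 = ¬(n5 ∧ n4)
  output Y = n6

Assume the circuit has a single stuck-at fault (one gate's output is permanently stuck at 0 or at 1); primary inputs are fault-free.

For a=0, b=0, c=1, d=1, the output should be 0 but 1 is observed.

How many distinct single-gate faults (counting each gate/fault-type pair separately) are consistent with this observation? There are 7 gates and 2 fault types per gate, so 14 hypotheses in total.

Fault-free: n0=1, n1=1, n2=0, n3=0, n4=1, n5=1, n6=0 → 0. Observed 1.
  n0 stuck-at-0: output 1 ✓
  n0 stuck-at-1: output 0 ✗
  n1 stuck-at-0: output 0 ✗
  n1 stuck-at-1: output 0 ✗
  n2 stuck-at-0: output 0 ✗
  n2 stuck-at-1: output 0 ✗
  n3 stuck-at-0: output 0 ✗
  n3 stuck-at-1: output 0 ✗
  n4 stuck-at-0: output 1 ✓
  n4 stuck-at-1: output 0 ✗
  n5 stuck-at-0: output 1 ✓
  n5 stuck-at-1: output 0 ✗
  n6 stuck-at-0: output 0 ✗
  n6 stuck-at-1: output 1 ✓
Consistent faults: {n0 stuck-at-0, n4 stuck-at-0, n5 stuck-at-0, n6 stuck-at-1} — 4 in all.

4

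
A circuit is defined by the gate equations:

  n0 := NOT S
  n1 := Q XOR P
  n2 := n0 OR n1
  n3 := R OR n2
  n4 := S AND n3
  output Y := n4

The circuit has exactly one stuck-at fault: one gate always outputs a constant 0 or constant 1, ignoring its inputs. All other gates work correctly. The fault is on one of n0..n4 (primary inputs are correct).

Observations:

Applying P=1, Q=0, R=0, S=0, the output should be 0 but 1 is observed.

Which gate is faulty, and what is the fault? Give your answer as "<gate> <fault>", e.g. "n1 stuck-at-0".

n4 stuck-at-1

Fault-free values for test 1 (P=1, Q=0, R=0, S=0): n0=1, n1=1, n2=1, n3=1, n4=0, giving Y=0. Observed 1.
Test 1: faults giving observed 1 are {n4 stuck-at-1}.
Only n4 stuck-at-1 is consistent with every test.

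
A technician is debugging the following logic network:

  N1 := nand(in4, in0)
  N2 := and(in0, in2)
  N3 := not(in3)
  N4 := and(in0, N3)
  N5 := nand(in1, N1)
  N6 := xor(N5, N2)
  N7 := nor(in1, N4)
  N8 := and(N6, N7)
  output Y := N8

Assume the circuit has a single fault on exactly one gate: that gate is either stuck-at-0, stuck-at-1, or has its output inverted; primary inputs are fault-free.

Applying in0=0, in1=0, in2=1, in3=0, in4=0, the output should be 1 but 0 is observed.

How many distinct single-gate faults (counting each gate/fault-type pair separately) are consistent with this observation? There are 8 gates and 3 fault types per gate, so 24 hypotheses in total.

Fault-free: N1=1, N2=0, N3=1, N4=0, N5=1, N6=1, N7=1, N8=1 → 1. Observed 0.
  N1: none of the 3 fault types match ✗
  N2: stuck-at-1, inverted output ✓; others ✗
  N3: none of the 3 fault types match ✗
  N4: stuck-at-1, inverted output ✓; others ✗
  N5: stuck-at-0, inverted output ✓; others ✗
  N6: stuck-at-0, inverted output ✓; others ✗
  N7: stuck-at-0, inverted output ✓; others ✗
  N8: stuck-at-0, inverted output ✓; others ✗
Consistent faults: {N2 stuck-at-1, N2 inverted output, N4 stuck-at-1, N4 inverted output, N5 stuck-at-0, N5 inverted output, N6 stuck-at-0, N6 inverted output, N7 stuck-at-0, N7 inverted output, N8 stuck-at-0, N8 inverted output} — 12 in all.

12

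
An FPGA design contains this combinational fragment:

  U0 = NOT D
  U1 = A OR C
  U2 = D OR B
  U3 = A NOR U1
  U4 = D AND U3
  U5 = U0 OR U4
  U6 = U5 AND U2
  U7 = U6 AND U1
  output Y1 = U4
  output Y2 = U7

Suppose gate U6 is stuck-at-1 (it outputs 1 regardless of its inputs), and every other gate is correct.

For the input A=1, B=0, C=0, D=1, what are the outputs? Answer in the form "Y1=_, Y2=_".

Y1=0, Y2=1

Propagate with U6 forced: U0=0, U1=1, U2=1, U3=0, U4=0, U5=0, U6=1 [stuck-at-1], U7=1.
So the outputs are Y1=0, Y2=1. (Without the fault they would be Y1=0, Y2=0.)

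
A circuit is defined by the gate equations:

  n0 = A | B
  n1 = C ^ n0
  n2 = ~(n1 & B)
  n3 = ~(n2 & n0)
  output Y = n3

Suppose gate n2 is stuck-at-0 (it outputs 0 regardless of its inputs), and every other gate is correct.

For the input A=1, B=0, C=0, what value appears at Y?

1

Propagate with n2 forced: n0=1, n1=1, n2=0 [stuck-at-0], n3=1.
So Y = 1. (Without the fault it would be 0.)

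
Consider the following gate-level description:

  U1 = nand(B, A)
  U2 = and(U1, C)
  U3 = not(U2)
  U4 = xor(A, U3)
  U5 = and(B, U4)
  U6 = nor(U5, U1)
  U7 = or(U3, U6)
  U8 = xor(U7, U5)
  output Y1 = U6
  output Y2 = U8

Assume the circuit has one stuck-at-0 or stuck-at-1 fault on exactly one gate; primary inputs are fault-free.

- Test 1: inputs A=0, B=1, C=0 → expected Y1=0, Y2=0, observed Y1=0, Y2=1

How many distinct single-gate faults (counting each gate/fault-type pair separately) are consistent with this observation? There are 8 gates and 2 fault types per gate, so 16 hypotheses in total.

Fault-free: U1=1, U2=0, U3=1, U4=1, U5=1, U6=0, U7=1, U8=0 → Y1=0, Y2=0. Observed Y1=0, Y2=1.
  U1: none of the 2 fault types match ✗
  U2: none of the 2 fault types match ✗
  U3: none of the 2 fault types match ✗
  U4: stuck-at-0 ✓; others ✗
  U5: stuck-at-0 ✓; others ✗
  U6: none of the 2 fault types match ✗
  U7: stuck-at-0 ✓; others ✗
  U8: stuck-at-1 ✓; others ✗
Consistent faults: {U4 stuck-at-0, U5 stuck-at-0, U7 stuck-at-0, U8 stuck-at-1} — 4 in all.

4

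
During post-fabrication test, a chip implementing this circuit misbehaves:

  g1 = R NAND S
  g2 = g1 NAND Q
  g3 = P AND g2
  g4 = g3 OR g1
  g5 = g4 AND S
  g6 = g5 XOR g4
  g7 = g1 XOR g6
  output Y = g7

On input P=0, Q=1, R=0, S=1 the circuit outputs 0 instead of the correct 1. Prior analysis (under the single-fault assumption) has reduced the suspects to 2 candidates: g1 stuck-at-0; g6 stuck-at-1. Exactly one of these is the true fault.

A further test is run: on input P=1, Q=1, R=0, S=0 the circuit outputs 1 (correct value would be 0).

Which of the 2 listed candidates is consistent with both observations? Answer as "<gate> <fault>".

g1 stuck-at-0

Evaluate each candidate on input P=1, Q=1, R=0, S=0:
  g1 stuck-at-0: g1=0 [stuck-at-0], g2=1, g3=1, g4=1, g5=0, g6=1, g7=1 → 1 — matches
  g6 stuck-at-1: g1=1, g2=0, g3=0, g4=1, g5=0, g6=1 [stuck-at-1], g7=0 → 0 — eliminated
Only g1 stuck-at-0 reproduces the observed 1.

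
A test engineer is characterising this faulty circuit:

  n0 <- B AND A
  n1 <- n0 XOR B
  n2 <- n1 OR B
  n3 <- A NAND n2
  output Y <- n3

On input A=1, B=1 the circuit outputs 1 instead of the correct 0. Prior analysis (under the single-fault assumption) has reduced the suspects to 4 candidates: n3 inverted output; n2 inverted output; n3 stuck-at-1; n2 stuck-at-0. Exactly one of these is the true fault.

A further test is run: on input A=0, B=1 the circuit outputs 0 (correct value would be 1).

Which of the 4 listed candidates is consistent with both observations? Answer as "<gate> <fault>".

Evaluate each candidate on input A=0, B=1:
  n3 inverted output: n0=0, n1=1, n2=1, n3=0 [inverted output] → 0 — matches
  n2 inverted output: n0=0, n1=1, n2=0 [inverted output], n3=1 → 1 — eliminated
  n3 stuck-at-1: n0=0, n1=1, n2=1, n3=1 [stuck-at-1] → 1 — eliminated
  n2 stuck-at-0: n0=0, n1=1, n2=0 [stuck-at-0], n3=1 → 1 — eliminated
Only n3 inverted output reproduces the observed 0.

n3 inverted output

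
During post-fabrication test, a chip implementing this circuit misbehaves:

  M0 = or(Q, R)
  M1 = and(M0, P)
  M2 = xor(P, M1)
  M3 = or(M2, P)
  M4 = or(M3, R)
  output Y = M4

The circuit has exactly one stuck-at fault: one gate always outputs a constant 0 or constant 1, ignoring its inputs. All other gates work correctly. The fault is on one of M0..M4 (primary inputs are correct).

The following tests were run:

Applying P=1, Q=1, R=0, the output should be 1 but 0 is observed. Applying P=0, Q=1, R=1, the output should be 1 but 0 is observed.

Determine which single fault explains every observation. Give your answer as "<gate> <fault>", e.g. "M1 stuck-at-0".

Fault-free values for test 1 (P=1, Q=1, R=0): M0=1, M1=1, M2=0, M3=1, M4=1, giving Y=1. Observed 0.
Test 1: faults giving observed 0 are {M3 stuck-at-0, M4 stuck-at-0}.
Test 2 (P=0, Q=1, R=1): fault-free M0=1, M1=0, M2=0, M3=0, M4=1 → 1; observed 0. Eliminates M3 stuck-at-0.
Only M4 stuck-at-0 is consistent with every test.

M4 stuck-at-0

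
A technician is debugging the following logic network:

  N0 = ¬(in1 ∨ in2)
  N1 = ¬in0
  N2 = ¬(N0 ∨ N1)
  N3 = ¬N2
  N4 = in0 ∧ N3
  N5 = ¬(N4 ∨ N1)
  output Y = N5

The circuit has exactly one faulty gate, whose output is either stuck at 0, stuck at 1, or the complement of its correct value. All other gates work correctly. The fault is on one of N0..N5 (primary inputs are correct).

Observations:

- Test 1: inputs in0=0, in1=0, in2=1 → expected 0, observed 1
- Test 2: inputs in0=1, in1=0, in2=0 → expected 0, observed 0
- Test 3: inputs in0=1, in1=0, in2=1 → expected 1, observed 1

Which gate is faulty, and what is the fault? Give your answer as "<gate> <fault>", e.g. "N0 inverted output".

Fault-free values for test 1 (in0=0, in1=0, in2=1): N0=0, N1=1, N2=0, N3=1, N4=0, N5=0, giving Y=0. Observed 1.
Test 1: faults giving observed 1 are {N1 stuck-at-0, N1 inverted output, N5 stuck-at-1, N5 inverted output}.
Test 2 (in0=1, in1=0, in2=0): fault-free N0=1, N1=0, N2=0, N3=1, N4=1, N5=0 → 0; observed 0. Eliminates N5 stuck-at-1, N5 inverted output.
Test 3 (in0=1, in1=0, in2=1): fault-free N0=0, N1=0, N2=1, N3=0, N4=0, N5=1 → 1; observed 1. Eliminates N1 inverted output.
Only N1 stuck-at-0 is consistent with every test.

N1 stuck-at-0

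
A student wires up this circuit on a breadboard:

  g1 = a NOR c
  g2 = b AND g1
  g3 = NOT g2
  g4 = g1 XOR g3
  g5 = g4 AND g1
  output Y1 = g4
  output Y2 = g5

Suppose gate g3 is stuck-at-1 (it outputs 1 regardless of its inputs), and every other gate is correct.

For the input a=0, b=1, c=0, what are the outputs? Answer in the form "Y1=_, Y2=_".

Propagate with g3 forced: g1=1, g2=1, g3=1 [stuck-at-1], g4=0, g5=0.
So the outputs are Y1=0, Y2=0. (Without the fault they would be Y1=1, Y2=1.)

Y1=0, Y2=0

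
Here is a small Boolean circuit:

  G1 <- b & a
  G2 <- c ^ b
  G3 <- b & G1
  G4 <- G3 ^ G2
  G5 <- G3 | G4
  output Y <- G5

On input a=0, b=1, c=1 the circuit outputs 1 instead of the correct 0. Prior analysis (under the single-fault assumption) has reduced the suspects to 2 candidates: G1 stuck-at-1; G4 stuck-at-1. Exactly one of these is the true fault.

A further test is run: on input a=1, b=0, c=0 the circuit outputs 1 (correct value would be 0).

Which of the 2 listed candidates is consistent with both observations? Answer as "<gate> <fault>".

Evaluate each candidate on input a=1, b=0, c=0:
  G1 stuck-at-1: G1=1 [stuck-at-1], G2=0, G3=0, G4=0, G5=0 → 0 — eliminated
  G4 stuck-at-1: G1=0, G2=0, G3=0, G4=1 [stuck-at-1], G5=1 → 1 — matches
Only G4 stuck-at-1 reproduces the observed 1.

G4 stuck-at-1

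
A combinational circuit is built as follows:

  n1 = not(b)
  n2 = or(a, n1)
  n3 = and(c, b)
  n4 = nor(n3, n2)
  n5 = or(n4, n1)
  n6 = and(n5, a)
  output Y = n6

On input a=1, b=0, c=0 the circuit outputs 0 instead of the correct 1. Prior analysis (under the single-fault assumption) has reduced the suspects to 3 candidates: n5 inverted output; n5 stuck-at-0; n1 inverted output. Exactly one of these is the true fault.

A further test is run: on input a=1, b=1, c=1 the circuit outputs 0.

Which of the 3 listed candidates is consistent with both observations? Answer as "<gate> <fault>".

Evaluate each candidate on input a=1, b=1, c=1:
  n5 inverted output: n1=0, n2=1, n3=1, n4=0, n5=1 [inverted output], n6=1 → 1 — eliminated
  n5 stuck-at-0: n1=0, n2=1, n3=1, n4=0, n5=0 [stuck-at-0], n6=0 → 0 — matches
  n1 inverted output: n1=1 [inverted output], n2=1, n3=1, n4=0, n5=1, n6=1 → 1 — eliminated
Only n5 stuck-at-0 reproduces the observed 0.

n5 stuck-at-0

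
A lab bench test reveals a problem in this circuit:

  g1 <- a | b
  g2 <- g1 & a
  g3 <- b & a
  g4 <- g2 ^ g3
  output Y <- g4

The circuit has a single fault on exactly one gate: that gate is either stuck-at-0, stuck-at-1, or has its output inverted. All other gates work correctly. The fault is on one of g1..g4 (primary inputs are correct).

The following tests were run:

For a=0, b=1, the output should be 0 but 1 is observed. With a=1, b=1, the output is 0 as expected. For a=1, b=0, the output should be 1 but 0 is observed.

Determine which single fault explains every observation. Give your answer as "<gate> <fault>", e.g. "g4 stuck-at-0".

g3 stuck-at-1

Fault-free values for test 1 (a=0, b=1): g1=1, g2=0, g3=0, g4=0, giving Y=0. Observed 1.
Test 1: faults giving observed 1 are {g2 stuck-at-1, g2 inverted output, g3 stuck-at-1, g3 inverted output, g4 stuck-at-1, g4 inverted output}.
Test 2 (a=1, b=1): fault-free g1=1, g2=1, g3=1, g4=0 → 0; observed 0. Eliminates g2 inverted output, g3 inverted output, g4 stuck-at-1, g4 inverted output.
Test 3 (a=1, b=0): fault-free g1=1, g2=1, g3=0, g4=1 → 1; observed 0. Eliminates g2 stuck-at-1.
Only g3 stuck-at-1 is consistent with every test.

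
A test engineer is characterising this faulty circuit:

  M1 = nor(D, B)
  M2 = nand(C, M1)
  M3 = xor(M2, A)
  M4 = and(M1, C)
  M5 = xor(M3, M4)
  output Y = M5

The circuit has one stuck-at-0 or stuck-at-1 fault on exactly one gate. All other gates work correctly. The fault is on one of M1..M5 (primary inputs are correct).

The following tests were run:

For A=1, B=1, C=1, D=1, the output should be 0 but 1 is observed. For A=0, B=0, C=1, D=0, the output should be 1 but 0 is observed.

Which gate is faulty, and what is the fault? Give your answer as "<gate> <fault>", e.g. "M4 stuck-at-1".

M3 stuck-at-1

Fault-free values for test 1 (A=1, B=1, C=1, D=1): M1=0, M2=1, M3=0, M4=0, M5=0, giving Y=0. Observed 1.
Test 1: faults giving observed 1 are {M2 stuck-at-0, M3 stuck-at-1, M4 stuck-at-1, M5 stuck-at-1}.
Test 2 (A=0, B=0, C=1, D=0): fault-free M1=1, M2=0, M3=0, M4=1, M5=1 → 1; observed 0. Eliminates M2 stuck-at-0, M4 stuck-at-1, M5 stuck-at-1.
Only M3 stuck-at-1 is consistent with every test.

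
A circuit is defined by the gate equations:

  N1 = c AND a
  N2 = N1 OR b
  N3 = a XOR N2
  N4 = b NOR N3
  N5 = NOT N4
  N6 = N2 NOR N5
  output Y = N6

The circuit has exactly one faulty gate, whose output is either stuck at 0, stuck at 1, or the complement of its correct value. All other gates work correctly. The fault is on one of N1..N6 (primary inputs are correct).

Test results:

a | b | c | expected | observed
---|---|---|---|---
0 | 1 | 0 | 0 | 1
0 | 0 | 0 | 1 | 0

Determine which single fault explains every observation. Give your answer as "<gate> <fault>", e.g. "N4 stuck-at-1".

Fault-free values for test 1 (a=0, b=1, c=0): N1=0, N2=1, N3=1, N4=0, N5=1, N6=0, giving Y=0. Observed 1.
Test 1: faults giving observed 1 are {N6 stuck-at-1, N6 inverted output}.
Test 2 (a=0, b=0, c=0): fault-free N1=0, N2=0, N3=0, N4=1, N5=0, N6=1 → 1; observed 0. Eliminates N6 stuck-at-1.
Only N6 inverted output is consistent with every test.

N6 inverted output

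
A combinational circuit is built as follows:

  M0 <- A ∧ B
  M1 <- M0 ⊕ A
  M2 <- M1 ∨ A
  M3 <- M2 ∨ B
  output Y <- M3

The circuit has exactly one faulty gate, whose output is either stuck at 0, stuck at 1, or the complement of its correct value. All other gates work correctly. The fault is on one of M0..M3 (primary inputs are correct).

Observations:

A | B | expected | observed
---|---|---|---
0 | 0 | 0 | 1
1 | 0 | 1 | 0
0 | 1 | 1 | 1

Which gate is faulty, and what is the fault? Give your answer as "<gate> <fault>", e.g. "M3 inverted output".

M2 inverted output

Fault-free values for test 1 (A=0, B=0): M0=0, M1=0, M2=0, M3=0, giving Y=0. Observed 1.
Test 1: faults giving observed 1 are {M0 stuck-at-1, M0 inverted output, M1 stuck-at-1, M1 inverted output, M2 stuck-at-1, M2 inverted output, M3 stuck-at-1, M3 inverted output}.
Test 2 (A=1, B=0): fault-free M0=0, M1=1, M2=1, M3=1 → 1; observed 0. Eliminates M0 stuck-at-1, M0 inverted output, M1 stuck-at-1, M1 inverted output, M2 stuck-at-1, M3 stuck-at-1.
Test 3 (A=0, B=1): fault-free M0=0, M1=0, M2=0, M3=1 → 1; observed 1. Eliminates M3 inverted output.
Only M2 inverted output is consistent with every test.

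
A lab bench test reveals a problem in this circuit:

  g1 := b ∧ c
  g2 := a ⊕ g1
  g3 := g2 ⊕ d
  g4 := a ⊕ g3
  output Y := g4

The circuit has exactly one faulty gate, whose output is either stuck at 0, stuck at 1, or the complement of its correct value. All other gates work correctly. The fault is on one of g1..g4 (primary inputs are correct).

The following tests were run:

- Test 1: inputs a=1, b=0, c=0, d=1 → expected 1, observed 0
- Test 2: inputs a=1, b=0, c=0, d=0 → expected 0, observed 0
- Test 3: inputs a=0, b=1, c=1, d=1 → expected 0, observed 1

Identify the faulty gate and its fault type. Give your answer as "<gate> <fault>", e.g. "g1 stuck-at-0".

g3 stuck-at-1

Fault-free values for test 1 (a=1, b=0, c=0, d=1): g1=0, g2=1, g3=0, g4=1, giving Y=1. Observed 0.
Test 1: faults giving observed 0 are {g1 stuck-at-1, g1 inverted output, g2 stuck-at-0, g2 inverted output, g3 stuck-at-1, g3 inverted output, g4 stuck-at-0, g4 inverted output}.
Test 2 (a=1, b=0, c=0, d=0): fault-free g1=0, g2=1, g3=1, g4=0 → 0; observed 0. Eliminates g1 stuck-at-1, g1 inverted output, g2 stuck-at-0, g2 inverted output, g3 inverted output, g4 inverted output.
Test 3 (a=0, b=1, c=1, d=1): fault-free g1=1, g2=1, g3=0, g4=0 → 0; observed 1. Eliminates g4 stuck-at-0.
Only g3 stuck-at-1 is consistent with every test.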